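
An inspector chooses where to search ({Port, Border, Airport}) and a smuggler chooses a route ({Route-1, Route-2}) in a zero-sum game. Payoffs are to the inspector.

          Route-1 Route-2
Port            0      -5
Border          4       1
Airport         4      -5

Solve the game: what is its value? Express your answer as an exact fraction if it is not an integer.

Row minima: Port → -5, Border → 1, Airport → -5; maximin = 1.
Column maxima: Route-1 → 4, Route-2 → 1; minimax = 1.
Since maximin = minimax = 1, there is a saddle point and the value is 1.

1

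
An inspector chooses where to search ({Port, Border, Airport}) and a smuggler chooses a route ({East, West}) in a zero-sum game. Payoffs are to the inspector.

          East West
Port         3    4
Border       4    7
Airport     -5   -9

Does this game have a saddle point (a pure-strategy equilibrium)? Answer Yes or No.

Row minima: Port → 3, Border → 4, Airport → -9; maximin = 4.
Column maxima: East → 4, West → 7; minimax = 4.
maximin = minimax = 4, so a saddle point exists.

Yes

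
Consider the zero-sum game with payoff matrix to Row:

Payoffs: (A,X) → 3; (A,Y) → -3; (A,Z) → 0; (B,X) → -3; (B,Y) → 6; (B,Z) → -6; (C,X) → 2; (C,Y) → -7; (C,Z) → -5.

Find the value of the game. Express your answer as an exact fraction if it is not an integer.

-6/5

Row minima: A → -3, B → -6, C → -7; maximin = -3.
Column maxima: X → 3, Y → 6, Z → 0; minimax = 0.
-3 ≠ 0, so there is no saddle point; optimal play is mixed.
C is strictly dominated by A, so Row never plays it.
X is strictly dominated by Z (it gives Row strictly more in every row), so Column never plays it.
On the remaining 2×2 (A, B vs Y, Z):
Let Row play A with probability p. Expected payoff against Y: (-3)p + 6(1−p) = −9p + 6; against Z: 0p + (-6)(1−p) = 6p − 6.
Setting these equal: −9p + 6 = 6p − 6 ⇒ −15p = -12 ⇒ p = 4/5, and the value is (-9)·(4/5) + 6 = -6/5.
For Column: with q = P(Y), equating A's and B's payoffs gives −3q = 12q − 6 ⇒ q = 2/5.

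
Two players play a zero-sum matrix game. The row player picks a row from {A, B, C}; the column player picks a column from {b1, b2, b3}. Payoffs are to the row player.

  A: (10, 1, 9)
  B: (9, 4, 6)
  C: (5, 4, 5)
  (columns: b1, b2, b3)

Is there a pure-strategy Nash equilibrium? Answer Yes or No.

Yes

Row minima: A → 1, B → 4, C → 4; maximin = 4.
Column maxima: b1 → 10, b2 → 4, b3 → 9; minimax = 4.
maximin = minimax = 4, so a saddle point exists.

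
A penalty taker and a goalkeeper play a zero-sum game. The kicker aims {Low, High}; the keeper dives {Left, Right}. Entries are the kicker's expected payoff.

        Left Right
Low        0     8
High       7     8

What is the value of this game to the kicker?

Row minima: Low → 0, High → 7; maximin = 7.
Column maxima: Left → 7, Right → 8; minimax = 7.
Since maximin = minimax = 7, there is a saddle point and the value is 7.

7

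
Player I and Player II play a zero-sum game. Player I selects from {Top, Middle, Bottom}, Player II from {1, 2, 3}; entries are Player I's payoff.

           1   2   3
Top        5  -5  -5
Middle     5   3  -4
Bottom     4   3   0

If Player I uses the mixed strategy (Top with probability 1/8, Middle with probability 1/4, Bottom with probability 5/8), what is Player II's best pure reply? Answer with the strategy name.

If Player II plays 1, Player I's expected payoff is (1/8)·5 + (1/4)·5 + (5/8)·4 = 35/8.
If Player II plays 2, Player I's expected payoff is (1/8)·(-5) + (1/4)·3 + (5/8)·3 = 2.
If Player II plays 3, Player I's expected payoff is (1/8)·(-5) + (1/4)·(-4) + (5/8)·0 = -13/8.
Player II minimizes Player I's payoff; the smallest is -13/8, so the best response is 3.

3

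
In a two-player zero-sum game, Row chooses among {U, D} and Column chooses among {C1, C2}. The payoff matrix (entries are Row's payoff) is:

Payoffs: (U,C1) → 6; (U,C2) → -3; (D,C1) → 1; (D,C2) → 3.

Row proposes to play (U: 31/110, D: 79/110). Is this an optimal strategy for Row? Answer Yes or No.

No

Against C1 this mix gives (31/110)·6 + (79/110)·1 = 53/22.
Against C2 this mix gives (31/110)·(-3) + (79/110)·3 = 72/55.
Column will play C2, holding Row to 72/55. Shifting weight toward the row that does better against C2 would raise this floor (the equalizing mix achieves 21/11 against both C2 and C1), so the proposed strategy is not optimal.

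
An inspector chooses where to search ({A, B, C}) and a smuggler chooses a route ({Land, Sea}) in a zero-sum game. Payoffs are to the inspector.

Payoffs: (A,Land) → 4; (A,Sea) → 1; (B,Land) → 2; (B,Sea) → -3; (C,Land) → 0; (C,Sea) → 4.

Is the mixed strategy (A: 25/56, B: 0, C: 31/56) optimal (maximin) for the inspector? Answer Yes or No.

No

Against Land this mix gives (25/56)·4 + (31/56)·0 = 25/14.
Against Sea this mix gives (25/56)·1 + (31/56)·4 = 149/56.
The smuggler will play Land, holding the inspector to 25/14. Shifting weight toward the row that does better against Land would raise this floor (the equalizing mix achieves 16/7 against both Land and Sea), so the proposed strategy is not optimal.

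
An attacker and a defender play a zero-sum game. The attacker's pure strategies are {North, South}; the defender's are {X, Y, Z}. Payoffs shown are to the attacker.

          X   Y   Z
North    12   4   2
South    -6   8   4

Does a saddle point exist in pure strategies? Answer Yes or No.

No

Row minima: North → 2, South → -6; maximin = 2.
Column maxima: X → 12, Y → 8, Z → 4; minimax = 4.
2 ≠ 4, so no pure-strategy equilibrium exists.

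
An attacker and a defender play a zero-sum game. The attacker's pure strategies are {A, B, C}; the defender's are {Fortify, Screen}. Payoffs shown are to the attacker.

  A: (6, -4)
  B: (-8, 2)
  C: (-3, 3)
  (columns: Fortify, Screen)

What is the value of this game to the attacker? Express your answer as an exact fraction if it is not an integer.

Row minima: A → -4, B → -8, C → -3; maximin = -3.
Column maxima: Fortify → 6, Screen → 3; minimax = 3.
-3 ≠ 3, so there is no saddle point; optimal play is mixed.
B is strictly dominated by C, so the attacker never plays it.
On the remaining 2×2 (A, C vs Fortify, Screen):
Let the attacker play A with probability p. Expected payoff against Fortify: 6p + (-3)(1−p) = 9p − 3; against Screen: (-4)p + 3(1−p) = −7p + 3.
Setting these equal: 9p − 3 = −7p + 3 ⇒ 16p = 6 ⇒ p = 3/8, and the value is (9)·(3/8) − 3 = 3/8.
For the defender: with q = P(Fortify), equating A's and C's payoffs gives 10q − 4 = −6q + 3 ⇒ q = 7/16.

3/8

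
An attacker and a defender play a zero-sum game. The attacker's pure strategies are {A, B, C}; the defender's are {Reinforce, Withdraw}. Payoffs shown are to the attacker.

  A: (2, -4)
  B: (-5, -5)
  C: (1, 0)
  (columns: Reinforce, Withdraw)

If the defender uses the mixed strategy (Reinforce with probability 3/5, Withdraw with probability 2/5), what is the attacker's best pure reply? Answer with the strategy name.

Expected payoff of A: (3/5)·2 + (2/5)·(-4) = -2/5.
Expected payoff of B: (3/5)·(-5) + (2/5)·(-5) = -5.
Expected payoff of C: (3/5)·1 + (2/5)·0 = 3/5.
The largest is 3/5, so the attacker's best response is C.

C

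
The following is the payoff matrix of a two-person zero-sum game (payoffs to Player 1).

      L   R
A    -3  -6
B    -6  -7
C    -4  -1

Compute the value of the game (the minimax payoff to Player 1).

Row minima: A → -6, B → -7, C → -4; maximin = -4.
Column maxima: L → -3, R → -1; minimax = -3.
-4 ≠ -3, so there is no saddle point; optimal play is mixed.
B is strictly dominated by A, so Player 1 never plays it.
On the remaining 2×2 (A, C vs L, R):
Let Player 1 play A with probability p. Expected payoff against L: (-3)p + (-4)(1−p) = p − 4; against R: (-6)p + (-1)(1−p) = −5p − 1.
Setting these equal: p − 4 = −5p − 1 ⇒ 6p = 3 ⇒ p = 1/2, and the value is (1)·(1/2) − 4 = -7/2.
For Player 2: with q = P(L), equating A's and C's payoffs gives 3q − 6 = −3q − 1 ⇒ q = 5/6.

-7/2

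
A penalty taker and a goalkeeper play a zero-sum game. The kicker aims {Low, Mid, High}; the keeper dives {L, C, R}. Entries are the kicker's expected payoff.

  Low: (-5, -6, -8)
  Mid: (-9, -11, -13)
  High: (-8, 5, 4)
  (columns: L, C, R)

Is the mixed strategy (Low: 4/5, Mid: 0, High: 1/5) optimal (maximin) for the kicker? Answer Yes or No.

Yes

Against L this mix gives (4/5)·(-5) + (1/5)·(-8) = -28/5.
Against C this mix gives (4/5)·(-6) + (1/5)·5 = -19/5.
Against R this mix gives (4/5)·(-8) + (1/5)·4 = -28/5.
All of the keeper's active replies (L, R) yield -28/5, and no column does worse for the kicker. The mix makes the keeper indifferent and guarantees -28/5, so it is optimal.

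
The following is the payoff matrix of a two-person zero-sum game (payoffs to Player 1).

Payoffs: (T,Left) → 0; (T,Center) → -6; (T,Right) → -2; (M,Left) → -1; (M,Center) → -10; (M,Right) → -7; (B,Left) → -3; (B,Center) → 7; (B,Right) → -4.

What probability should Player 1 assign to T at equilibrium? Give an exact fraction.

Row minima: T → -6, M → -10, B → -4; maximin = -4.
Column maxima: Left → 0, Center → 7, Right → -2; minimax = -2.
-4 ≠ -2, so there is no saddle point; optimal play is mixed.
M is strictly dominated by T, so Player 1 never plays it.
Left is strictly dominated by Right (it gives Player 1 strictly more in every row), so Player 2 never plays it.
On the remaining 2×2 (T, B vs Center, Right):
Let Player 1 play T with probability p. Expected payoff against Center: (-6)p + 7(1−p) = −13p + 7; against Right: (-2)p + (-4)(1−p) = 2p − 4.
Setting these equal: −13p + 7 = 2p − 4 ⇒ −15p = -11 ⇒ p = 11/15, and the value is (-13)·(11/15) + 7 = -38/15.
For Player 2: with q = P(Center), equating T's and B's payoffs gives −4q − 2 = 11q − 4 ⇒ q = 2/15.

11/15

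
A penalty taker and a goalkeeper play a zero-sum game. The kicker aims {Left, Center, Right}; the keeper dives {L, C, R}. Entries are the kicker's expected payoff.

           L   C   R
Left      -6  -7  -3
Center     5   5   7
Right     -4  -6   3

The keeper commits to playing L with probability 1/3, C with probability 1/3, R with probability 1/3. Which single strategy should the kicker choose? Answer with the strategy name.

Center

Expected payoff of Left: (1/3)·(-6) + (1/3)·(-7) + (1/3)·(-3) = -16/3.
Expected payoff of Center: (1/3)·5 + (1/3)·5 + (1/3)·7 = 17/3.
Expected payoff of Right: (1/3)·(-4) + (1/3)·(-6) + (1/3)·3 = -7/3.
The largest is 17/3, so the kicker's best response is Center.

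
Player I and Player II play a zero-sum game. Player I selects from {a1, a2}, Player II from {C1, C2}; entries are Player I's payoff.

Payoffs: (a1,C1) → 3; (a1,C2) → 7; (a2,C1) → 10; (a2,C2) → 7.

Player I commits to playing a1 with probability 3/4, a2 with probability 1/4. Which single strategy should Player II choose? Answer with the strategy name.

C1

If Player II plays C1, Player I's expected payoff is (3/4)·3 + (1/4)·10 = 19/4.
If Player II plays C2, Player I's expected payoff is (3/4)·7 + (1/4)·7 = 7.
Player II minimizes Player I's payoff; the smallest is 19/4, so the best response is C1.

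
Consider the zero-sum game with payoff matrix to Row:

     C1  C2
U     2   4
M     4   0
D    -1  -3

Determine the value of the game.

8/3

Row minima: U → 2, M → 0, D → -3; maximin = 2.
Column maxima: C1 → 4, C2 → 4; minimax = 4.
2 ≠ 4, so there is no saddle point; optimal play is mixed.
D is strictly dominated by U, so Row never plays it.
On the remaining 2×2 (U, M vs C1, C2):
Let Row play U with probability p. Expected payoff against C1: 2p + 4(1−p) = −2p + 4; against C2: 4p + 0(1−p) = 4p.
Setting these equal: −2p + 4 = 4p ⇒ −6p = -4 ⇒ p = 2/3, and the value is (-2)·(2/3) + 4 = 8/3.
For Column: with q = P(C1), equating U's and M's payoffs gives −2q + 4 = 4q ⇒ q = 2/3.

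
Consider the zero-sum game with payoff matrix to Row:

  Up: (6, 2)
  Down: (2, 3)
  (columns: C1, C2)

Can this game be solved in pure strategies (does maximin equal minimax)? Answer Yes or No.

Row minima: Up → 2, Down → 2; maximin = 2.
Column maxima: C1 → 6, C2 → 3; minimax = 3.
2 ≠ 3, so no pure-strategy equilibrium exists.

No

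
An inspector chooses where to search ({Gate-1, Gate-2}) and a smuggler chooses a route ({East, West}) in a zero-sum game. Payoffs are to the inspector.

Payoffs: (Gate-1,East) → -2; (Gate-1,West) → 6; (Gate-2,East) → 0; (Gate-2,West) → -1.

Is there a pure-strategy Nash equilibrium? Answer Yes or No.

Row minima: Gate-1 → -2, Gate-2 → -1; maximin = -1.
Column maxima: East → 0, West → 6; minimax = 0.
-1 ≠ 0, so no pure-strategy equilibrium exists.

No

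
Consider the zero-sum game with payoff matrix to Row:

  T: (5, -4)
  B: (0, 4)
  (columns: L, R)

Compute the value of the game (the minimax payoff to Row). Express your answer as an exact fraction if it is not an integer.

Row minima: T → -4, B → 0; maximin = 0.
Column maxima: L → 5, R → 4; minimax = 4.
0 ≠ 4, so there is no saddle point; optimal play is mixed.
Let Row play T with probability p. Expected payoff against L: 5p + 0(1−p) = 5p; against R: (-4)p + 4(1−p) = −8p + 4.
Setting these equal: 5p = −8p + 4 ⇒ 13p = 4 ⇒ p = 4/13, and the value is (5)·(4/13) = 20/13.
For Column: with q = P(L), equating T's and B's payoffs gives 9q − 4 = −4q + 4 ⇒ q = 8/13.

20/13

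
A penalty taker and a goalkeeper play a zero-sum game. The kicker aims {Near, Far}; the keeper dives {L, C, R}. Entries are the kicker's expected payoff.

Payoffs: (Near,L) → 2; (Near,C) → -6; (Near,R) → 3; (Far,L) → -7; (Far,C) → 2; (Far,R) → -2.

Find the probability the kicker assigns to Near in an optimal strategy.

9/17

Row minima: Near → -6, Far → -7; maximin = -6.
Column maxima: L → 2, C → 2, R → 3; minimax = 2.
-6 ≠ 2, so there is no saddle point; optimal play is mixed.
R is strictly dominated by L (it gives the kicker strictly more in every row), so the keeper never plays it.
On the remaining 2×2 (Near, Far vs L, C):
Let the kicker play Near with probability p. Expected payoff against L: 2p + (-7)(1−p) = 9p − 7; against C: (-6)p + 2(1−p) = −8p + 2.
Setting these equal: 9p − 7 = −8p + 2 ⇒ 17p = 9 ⇒ p = 9/17, and the value is (9)·(9/17) − 7 = -38/17.
For the keeper: with q = P(L), equating Near's and Far's payoffs gives 8q − 6 = −9q + 2 ⇒ q = 8/17.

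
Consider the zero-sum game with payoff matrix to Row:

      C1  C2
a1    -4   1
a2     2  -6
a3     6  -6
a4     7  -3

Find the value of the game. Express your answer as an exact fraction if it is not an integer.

-1/3

Row minima: a1 → -4, a2 → -6, a3 → -6, a4 → -3; maximin = -3.
Column maxima: C1 → 7, C2 → 1; minimax = 1.
-3 ≠ 1, so there is no saddle point; optimal play is mixed.
a2 is strictly dominated by a4, so Row never plays it.
a3 is strictly dominated by a4, so Row never plays it.
On the remaining 2×2 (a1, a4 vs C1, C2):
Let Row play a1 with probability p. Expected payoff against C1: (-4)p + 7(1−p) = −11p + 7; against C2: 1p + (-3)(1−p) = 4p − 3.
Setting these equal: −11p + 7 = 4p − 3 ⇒ −15p = -10 ⇒ p = 2/3, and the value is (-11)·(2/3) + 7 = -1/3.
For Column: with q = P(C1), equating a1's and a4's payoffs gives −5q + 1 = 10q − 3 ⇒ q = 4/15.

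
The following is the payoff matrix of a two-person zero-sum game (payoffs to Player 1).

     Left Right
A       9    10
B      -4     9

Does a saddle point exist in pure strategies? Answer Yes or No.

Yes

Row minima: A → 9, B → -4; maximin = 9.
Column maxima: Left → 9, Right → 10; minimax = 9.
maximin = minimax = 9, so a saddle point exists.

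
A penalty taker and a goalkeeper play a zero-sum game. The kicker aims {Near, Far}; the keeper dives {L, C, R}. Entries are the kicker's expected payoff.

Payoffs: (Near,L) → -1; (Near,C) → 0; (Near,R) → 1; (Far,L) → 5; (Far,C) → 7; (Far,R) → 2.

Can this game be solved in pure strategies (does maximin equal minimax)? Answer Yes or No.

Row minima: Near → -1, Far → 2; maximin = 2.
Column maxima: L → 5, C → 7, R → 2; minimax = 2.
maximin = minimax = 2, so a saddle point exists.

Yes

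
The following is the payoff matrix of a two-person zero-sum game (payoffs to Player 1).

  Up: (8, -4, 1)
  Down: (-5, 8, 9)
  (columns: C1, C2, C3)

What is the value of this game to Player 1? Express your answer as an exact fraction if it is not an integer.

Row minima: Up → -4, Down → -5; maximin = -4.
Column maxima: C1 → 8, C2 → 8, C3 → 9; minimax = 8.
-4 ≠ 8, so there is no saddle point; optimal play is mixed.
C3 is strictly dominated by C2 (it gives Player 1 strictly more in every row), so Player 2 never plays it.
On the remaining 2×2 (Up, Down vs C1, C2):
Let Player 1 play Up with probability p. Expected payoff against C1: 8p + (-5)(1−p) = 13p − 5; against C2: (-4)p + 8(1−p) = −12p + 8.
Setting these equal: 13p − 5 = −12p + 8 ⇒ 25p = 13 ⇒ p = 13/25, and the value is (13)·(13/25) − 5 = 44/25.
For Player 2: with q = P(C1), equating Up's and Down's payoffs gives 12q − 4 = −13q + 8 ⇒ q = 12/25.

44/25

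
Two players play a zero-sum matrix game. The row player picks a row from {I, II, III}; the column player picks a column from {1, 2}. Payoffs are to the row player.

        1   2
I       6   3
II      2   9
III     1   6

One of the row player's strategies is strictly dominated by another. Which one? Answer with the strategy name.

III

II gives a strictly higher payoff than III against every column: 2 > 1, 9 > 6.
So III is strictly dominated and the row player never plays it.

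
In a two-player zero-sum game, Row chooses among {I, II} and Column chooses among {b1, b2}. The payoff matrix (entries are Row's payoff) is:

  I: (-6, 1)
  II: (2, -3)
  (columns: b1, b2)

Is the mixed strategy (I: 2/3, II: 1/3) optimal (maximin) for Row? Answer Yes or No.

Against b1 this mix gives (2/3)·(-6) + (1/3)·2 = -10/3.
Against b2 this mix gives (2/3)·1 + (1/3)·(-3) = -1/3.
Column will play b1, holding Row to -10/3. Shifting weight toward the row that does better against b1 would raise this floor (the equalizing mix achieves -4/3 against both b1 and b2), so the proposed strategy is not optimal.

No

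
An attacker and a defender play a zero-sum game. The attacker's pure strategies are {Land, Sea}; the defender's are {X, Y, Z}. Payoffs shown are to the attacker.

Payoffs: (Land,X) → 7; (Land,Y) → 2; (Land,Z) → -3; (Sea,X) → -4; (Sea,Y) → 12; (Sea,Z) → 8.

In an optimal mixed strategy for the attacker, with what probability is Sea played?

Row minima: Land → -3, Sea → -4; maximin = -3.
Column maxima: X → 7, Y → 12, Z → 8; minimax = 7.
-3 ≠ 7, so there is no saddle point; optimal play is mixed.
Y is strictly dominated by Z (it gives the attacker strictly more in every row), so the defender never plays it.
On the remaining 2×2 (Land, Sea vs X, Z):
Let the attacker play Land with probability p. Expected payoff against X: 7p + (-4)(1−p) = 11p − 4; against Z: (-3)p + 8(1−p) = −11p + 8.
Setting these equal: 11p − 4 = −11p + 8 ⇒ 22p = 12 ⇒ p = 6/11, and the value is (11)·(6/11) − 4 = 2.
For the defender: with q = P(X), equating Land's and Sea's payoffs gives 10q − 3 = −12q + 8 ⇒ q = 1/2.

5/11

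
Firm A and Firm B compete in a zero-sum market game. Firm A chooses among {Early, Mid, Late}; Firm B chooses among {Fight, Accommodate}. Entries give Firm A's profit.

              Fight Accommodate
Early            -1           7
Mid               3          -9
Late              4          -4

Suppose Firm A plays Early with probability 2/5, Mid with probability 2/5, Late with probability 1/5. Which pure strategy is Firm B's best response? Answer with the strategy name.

Accommodate

If Firm B plays Fight, Firm A's expected payoff is (2/5)·(-1) + (2/5)·3 + (1/5)·4 = 8/5.
If Firm B plays Accommodate, Firm A's expected payoff is (2/5)·7 + (2/5)·(-9) + (1/5)·(-4) = -8/5.
Firm B minimizes Firm A's payoff; the smallest is -8/5, so the best response is Accommodate.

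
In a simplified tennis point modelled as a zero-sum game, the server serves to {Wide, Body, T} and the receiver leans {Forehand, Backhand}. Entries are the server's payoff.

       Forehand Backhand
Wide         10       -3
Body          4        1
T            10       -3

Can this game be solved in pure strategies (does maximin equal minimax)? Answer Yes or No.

Yes

Row minima: Wide → -3, Body → 1, T → -3; maximin = 1.
Column maxima: Forehand → 10, Backhand → 1; minimax = 1.
maximin = minimax = 1, so a saddle point exists.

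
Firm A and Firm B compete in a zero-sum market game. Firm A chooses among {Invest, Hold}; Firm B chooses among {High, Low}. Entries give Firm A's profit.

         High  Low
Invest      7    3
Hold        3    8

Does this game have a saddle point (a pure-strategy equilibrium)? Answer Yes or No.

No

Row minima: Invest → 3, Hold → 3; maximin = 3.
Column maxima: High → 7, Low → 8; minimax = 7.
3 ≠ 7, so no pure-strategy equilibrium exists.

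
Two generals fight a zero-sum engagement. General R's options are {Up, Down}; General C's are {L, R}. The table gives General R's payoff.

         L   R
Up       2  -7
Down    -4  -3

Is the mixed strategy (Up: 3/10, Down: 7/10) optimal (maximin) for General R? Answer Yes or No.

No

Against L this mix gives (3/10)·2 + (7/10)·(-4) = -11/5.
Against R this mix gives (3/10)·(-7) + (7/10)·(-3) = -21/5.
General C will play R, holding General R to -21/5. Shifting weight toward the row that does better against R would raise this floor (the equalizing mix achieves -17/5 against both R and L), so the proposed strategy is not optimal.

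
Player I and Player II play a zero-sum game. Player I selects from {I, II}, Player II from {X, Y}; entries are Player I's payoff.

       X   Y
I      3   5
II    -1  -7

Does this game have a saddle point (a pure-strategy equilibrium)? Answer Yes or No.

Yes

Row minima: I → 3, II → -7; maximin = 3.
Column maxima: X → 3, Y → 5; minimax = 3.
maximin = minimax = 3, so a saddle point exists.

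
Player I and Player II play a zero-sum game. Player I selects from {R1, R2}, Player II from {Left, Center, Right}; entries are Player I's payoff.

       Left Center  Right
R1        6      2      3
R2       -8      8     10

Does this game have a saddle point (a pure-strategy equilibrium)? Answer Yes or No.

No

Row minima: R1 → 2, R2 → -8; maximin = 2.
Column maxima: Left → 6, Center → 8, Right → 10; minimax = 6.
2 ≠ 6, so no pure-strategy equilibrium exists.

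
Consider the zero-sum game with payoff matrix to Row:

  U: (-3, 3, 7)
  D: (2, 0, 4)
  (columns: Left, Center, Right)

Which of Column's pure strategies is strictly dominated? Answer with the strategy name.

Left holds Row's payoff strictly below Right in every row: -3 < 7, 2 < 4.
So Right is strictly dominated for Column.

Right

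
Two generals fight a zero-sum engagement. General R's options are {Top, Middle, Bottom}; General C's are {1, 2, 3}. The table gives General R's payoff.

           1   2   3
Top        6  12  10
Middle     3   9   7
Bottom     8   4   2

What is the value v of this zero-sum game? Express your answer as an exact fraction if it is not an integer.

Row minima: Top → 6, Middle → 3, Bottom → 2; maximin = 6.
Column maxima: 1 → 8, 2 → 12, 3 → 10; minimax = 8.
6 ≠ 8, so there is no saddle point; optimal play is mixed.
Middle is strictly dominated by Top, so General R never plays it.
2 is strictly dominated by 3 (it gives General R strictly more in every row), so General C never plays it.
On the remaining 2×2 (Top, Bottom vs 1, 3):
Let General R play Top with probability p. Expected payoff against 1: 6p + 8(1−p) = −2p + 8; against 3: 10p + 2(1−p) = 8p + 2.
Setting these equal: −2p + 8 = 8p + 2 ⇒ −10p = -6 ⇒ p = 3/5, and the value is (-2)·(3/5) + 8 = 34/5.
For General C: with q = P(1), equating Top's and Bottom's payoffs gives −4q + 10 = 6q + 2 ⇒ q = 4/5.

34/5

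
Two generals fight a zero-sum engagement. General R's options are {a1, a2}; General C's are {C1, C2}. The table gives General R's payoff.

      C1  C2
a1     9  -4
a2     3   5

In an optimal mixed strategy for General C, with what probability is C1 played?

3/5

Row minima: a1 → -4, a2 → 3; maximin = 3.
Column maxima: C1 → 9, C2 → 5; minimax = 5.
3 ≠ 5, so there is no saddle point; optimal play is mixed.
Let General R play a1 with probability p. Expected payoff against C1: 9p + 3(1−p) = 6p + 3; against C2: (-4)p + 5(1−p) = −9p + 5.
Setting these equal: 6p + 3 = −9p + 5 ⇒ 15p = 2 ⇒ p = 2/15, and the value is (6)·(2/15) + 3 = 19/5.
For General C: with q = P(C1), equating a1's and a2's payoffs gives 13q − 4 = −2q + 5 ⇒ q = 3/5.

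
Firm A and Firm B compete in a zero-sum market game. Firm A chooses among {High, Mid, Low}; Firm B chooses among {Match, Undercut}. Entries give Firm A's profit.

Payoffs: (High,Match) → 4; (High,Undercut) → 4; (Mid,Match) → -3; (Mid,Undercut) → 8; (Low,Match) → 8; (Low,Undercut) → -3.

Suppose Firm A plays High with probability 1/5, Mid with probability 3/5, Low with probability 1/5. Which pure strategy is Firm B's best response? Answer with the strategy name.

If Firm B plays Match, Firm A's expected payoff is (1/5)·4 + (3/5)·(-3) + (1/5)·8 = 3/5.
If Firm B plays Undercut, Firm A's expected payoff is (1/5)·4 + (3/5)·8 + (1/5)·(-3) = 5.
Firm B minimizes Firm A's payoff; the smallest is 3/5, so the best response is Match.

Match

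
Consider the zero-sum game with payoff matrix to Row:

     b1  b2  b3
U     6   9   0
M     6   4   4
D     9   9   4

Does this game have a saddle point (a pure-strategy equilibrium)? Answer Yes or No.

Row minima: U → 0, M → 4, D → 4; maximin = 4.
Column maxima: b1 → 9, b2 → 9, b3 → 4; minimax = 4.
maximin = minimax = 4, so a saddle point exists.

Yes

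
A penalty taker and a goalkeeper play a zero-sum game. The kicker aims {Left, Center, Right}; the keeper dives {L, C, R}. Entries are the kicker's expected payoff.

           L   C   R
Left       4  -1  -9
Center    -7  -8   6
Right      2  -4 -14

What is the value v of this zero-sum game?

Row minima: Left → -9, Center → -8, Right → -14; maximin = -8.
Column maxima: L → 4, C → -1, R → 6; minimax = -1.
-8 ≠ -1, so there is no saddle point; optimal play is mixed.
Right is strictly dominated by Left, so the kicker never plays it.
L is strictly dominated by C (it gives the kicker strictly more in every row), so the keeper never plays it.
On the remaining 2×2 (Left, Center vs C, R):
Let the kicker play Left with probability p. Expected payoff against C: (-1)p + (-8)(1−p) = 7p − 8; against R: (-9)p + 6(1−p) = −15p + 6.
Setting these equal: 7p − 8 = −15p + 6 ⇒ 22p = 14 ⇒ p = 7/11, and the value is (7)·(7/11) − 8 = -39/11.
For the keeper: with q = P(C), equating Left's and Center's payoffs gives 8q − 9 = −14q + 6 ⇒ q = 15/22.

-39/11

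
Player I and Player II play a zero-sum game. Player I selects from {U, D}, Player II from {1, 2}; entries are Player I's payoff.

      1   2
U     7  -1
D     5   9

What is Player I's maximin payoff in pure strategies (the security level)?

5

Row minima: U → -1, D → 5.
The best of these is 5.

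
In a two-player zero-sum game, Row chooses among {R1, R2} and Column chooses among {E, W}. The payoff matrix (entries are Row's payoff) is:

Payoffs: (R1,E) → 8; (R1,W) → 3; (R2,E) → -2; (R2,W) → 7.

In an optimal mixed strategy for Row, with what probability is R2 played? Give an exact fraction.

Row minima: R1 → 3, R2 → -2; maximin = 3.
Column maxima: E → 8, W → 7; minimax = 7.
3 ≠ 7, so there is no saddle point; optimal play is mixed.
Let Row play R1 with probability p. Expected payoff against E: 8p + (-2)(1−p) = 10p − 2; against W: 3p + 7(1−p) = −4p + 7.
Setting these equal: 10p − 2 = −4p + 7 ⇒ 14p = 9 ⇒ p = 9/14, and the value is (10)·(9/14) − 2 = 31/7.
For Column: with q = P(E), equating R1's and R2's payoffs gives 5q + 3 = −9q + 7 ⇒ q = 2/7.

5/14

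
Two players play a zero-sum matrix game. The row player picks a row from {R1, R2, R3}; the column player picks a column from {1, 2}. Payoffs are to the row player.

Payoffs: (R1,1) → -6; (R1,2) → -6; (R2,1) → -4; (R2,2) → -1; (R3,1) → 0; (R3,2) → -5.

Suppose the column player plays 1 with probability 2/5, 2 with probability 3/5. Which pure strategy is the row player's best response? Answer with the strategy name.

Expected payoff of R1: (2/5)·(-6) + (3/5)·(-6) = -6.
Expected payoff of R2: (2/5)·(-4) + (3/5)·(-1) = -11/5.
Expected payoff of R3: (2/5)·0 + (3/5)·(-5) = -3.
The largest is -11/5, so the row player's best response is R2.

R2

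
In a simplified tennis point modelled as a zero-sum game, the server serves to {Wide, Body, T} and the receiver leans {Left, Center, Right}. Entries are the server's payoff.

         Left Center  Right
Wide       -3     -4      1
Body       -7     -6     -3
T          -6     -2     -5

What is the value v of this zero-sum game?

-18/5

Row minima: Wide → -4, Body → -7, T → -6; maximin = -4.
Column maxima: Left → -3, Center → -2, Right → 1; minimax = -3.
-4 ≠ -3, so there is no saddle point; optimal play is mixed.
Body is strictly dominated by Wide, so the server never plays it.
Right is strictly dominated by Left (it gives the server strictly more in every row), so the receiver never plays it.
On the remaining 2×2 (Wide, T vs Left, Center):
Let the server play Wide with probability p. Expected payoff against Left: (-3)p + (-6)(1−p) = 3p − 6; against Center: (-4)p + (-2)(1−p) = −2p − 2.
Setting these equal: 3p − 6 = −2p − 2 ⇒ 5p = 4 ⇒ p = 4/5, and the value is (3)·(4/5) − 6 = -18/5.
For the receiver: with q = P(Left), equating Wide's and T's payoffs gives q − 4 = −4q − 2 ⇒ q = 2/5.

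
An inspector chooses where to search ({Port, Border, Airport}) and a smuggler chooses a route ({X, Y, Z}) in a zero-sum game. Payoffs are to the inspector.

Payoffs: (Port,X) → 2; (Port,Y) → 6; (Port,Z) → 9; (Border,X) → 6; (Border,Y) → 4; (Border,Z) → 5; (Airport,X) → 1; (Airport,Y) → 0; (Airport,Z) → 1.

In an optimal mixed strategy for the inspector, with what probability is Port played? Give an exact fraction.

1/3

Row minima: Port → 2, Border → 4, Airport → 0; maximin = 4.
Column maxima: X → 6, Y → 6, Z → 9; minimax = 6.
4 ≠ 6, so there is no saddle point; optimal play is mixed.
Airport is strictly dominated by Port, so the inspector never plays it.
Z is strictly dominated by Y (it gives the inspector strictly more in every row), so the smuggler never plays it.
On the remaining 2×2 (Port, Border vs X, Y):
Let the inspector play Port with probability p. Expected payoff against X: 2p + 6(1−p) = −4p + 6; against Y: 6p + 4(1−p) = 2p + 4.
Setting these equal: −4p + 6 = 2p + 4 ⇒ −6p = -2 ⇒ p = 1/3, and the value is (-4)·(1/3) + 6 = 14/3.
For the smuggler: with q = P(X), equating Port's and Border's payoffs gives −4q + 6 = 2q + 4 ⇒ q = 1/3.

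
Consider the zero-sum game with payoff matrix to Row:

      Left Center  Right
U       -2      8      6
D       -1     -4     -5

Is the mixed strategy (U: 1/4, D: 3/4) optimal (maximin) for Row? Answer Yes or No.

Against Left this mix gives (1/4)·(-2) + (3/4)·(-1) = -5/4.
Against Center this mix gives (1/4)·8 + (3/4)·(-4) = -1.
Against Right this mix gives (1/4)·6 + (3/4)·(-5) = -9/4.
Column will play Right, holding Row to -9/4. Shifting weight toward the row that does better against Right would raise this floor (the equalizing mix achieves -4/3 against both Right and Left), so the proposed strategy is not optimal.

No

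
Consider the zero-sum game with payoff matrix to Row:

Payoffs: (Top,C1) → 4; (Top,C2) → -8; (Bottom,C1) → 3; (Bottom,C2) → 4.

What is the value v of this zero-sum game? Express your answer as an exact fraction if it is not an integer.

40/13

Row minima: Top → -8, Bottom → 3; maximin = 3.
Column maxima: C1 → 4, C2 → 4; minimax = 4.
3 ≠ 4, so there is no saddle point; optimal play is mixed.
Let Row play Top with probability p. Expected payoff against C1: 4p + 3(1−p) = p + 3; against C2: (-8)p + 4(1−p) = −12p + 4.
Setting these equal: p + 3 = −12p + 4 ⇒ 13p = 1 ⇒ p = 1/13, and the value is (1)·(1/13) + 3 = 40/13.
For Column: with q = P(C1), equating Top's and Bottom's payoffs gives 12q − 8 = −q + 4 ⇒ q = 12/13.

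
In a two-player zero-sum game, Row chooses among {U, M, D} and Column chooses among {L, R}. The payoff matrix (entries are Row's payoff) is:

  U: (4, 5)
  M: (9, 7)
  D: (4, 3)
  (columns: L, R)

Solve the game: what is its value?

Row minima: U → 4, M → 7, D → 3; maximin = 7.
Column maxima: L → 9, R → 7; minimax = 7.
Since maximin = minimax = 7, there is a saddle point and the value is 7.

7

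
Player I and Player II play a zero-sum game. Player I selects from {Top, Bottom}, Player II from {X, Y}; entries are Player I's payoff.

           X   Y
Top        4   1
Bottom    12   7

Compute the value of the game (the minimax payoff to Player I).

Row minima: Top → 1, Bottom → 7; maximin = 7.
Column maxima: X → 12, Y → 7; minimax = 7.
Since maximin = minimax = 7, there is a saddle point and the value is 7.

7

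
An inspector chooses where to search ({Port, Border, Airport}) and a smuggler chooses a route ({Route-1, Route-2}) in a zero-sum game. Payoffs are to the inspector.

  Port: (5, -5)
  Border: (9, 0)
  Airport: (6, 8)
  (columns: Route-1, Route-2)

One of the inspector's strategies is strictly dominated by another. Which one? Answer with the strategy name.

Border gives a strictly higher payoff than Port against every column: 9 > 5, 0 > -5.
So Port is strictly dominated and the inspector never plays it.

Port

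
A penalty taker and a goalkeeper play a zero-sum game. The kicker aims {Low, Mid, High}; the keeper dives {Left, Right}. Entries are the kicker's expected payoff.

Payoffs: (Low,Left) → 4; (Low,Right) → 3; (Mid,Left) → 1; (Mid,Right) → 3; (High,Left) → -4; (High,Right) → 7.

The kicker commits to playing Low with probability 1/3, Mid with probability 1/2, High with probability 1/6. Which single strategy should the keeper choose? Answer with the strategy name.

Left

If the keeper plays Left, the kicker's expected payoff is (1/3)·4 + (1/2)·1 + (1/6)·(-4) = 7/6.
If the keeper plays Right, the kicker's expected payoff is (1/3)·3 + (1/2)·3 + (1/6)·7 = 11/3.
The keeper minimizes the kicker's payoff; the smallest is 7/6, so the best response is Left.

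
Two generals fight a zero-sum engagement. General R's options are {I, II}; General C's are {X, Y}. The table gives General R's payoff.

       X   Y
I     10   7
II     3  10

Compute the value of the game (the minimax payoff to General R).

Row minima: I → 7, II → 3; maximin = 7.
Column maxima: X → 10, Y → 10; minimax = 10.
7 ≠ 10, so there is no saddle point; optimal play is mixed.
Let General R play I with probability p. Expected payoff against X: 10p + 3(1−p) = 7p + 3; against Y: 7p + 10(1−p) = −3p + 10.
Setting these equal: 7p + 3 = −3p + 10 ⇒ 10p = 7 ⇒ p = 7/10, and the value is (7)·(7/10) + 3 = 79/10.
For General C: with q = P(X), equating I's and II's payoffs gives 3q + 7 = −7q + 10 ⇒ q = 3/10.

79/10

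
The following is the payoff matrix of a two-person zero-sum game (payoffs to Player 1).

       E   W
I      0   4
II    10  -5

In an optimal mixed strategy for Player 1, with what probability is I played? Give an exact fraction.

Row minima: I → 0, II → -5; maximin = 0.
Column maxima: E → 10, W → 4; minimax = 4.
0 ≠ 4, so there is no saddle point; optimal play is mixed.
Let Player 1 play I with probability p. Expected payoff against E: 0p + 10(1−p) = −10p + 10; against W: 4p + (-5)(1−p) = 9p − 5.
Setting these equal: −10p + 10 = 9p − 5 ⇒ −19p = -15 ⇒ p = 15/19, and the value is (-10)·(15/19) + 10 = 40/19.
For Player 2: with q = P(E), equating I's and II's payoffs gives −4q + 4 = 15q − 5 ⇒ q = 9/19.

15/19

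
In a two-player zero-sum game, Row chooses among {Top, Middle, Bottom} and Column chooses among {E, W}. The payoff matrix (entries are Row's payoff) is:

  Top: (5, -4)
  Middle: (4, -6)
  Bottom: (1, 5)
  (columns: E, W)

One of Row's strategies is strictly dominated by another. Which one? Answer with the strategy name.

Middle

Top gives a strictly higher payoff than Middle against every column: 5 > 4, -4 > -6.
So Middle is strictly dominated and Row never plays it.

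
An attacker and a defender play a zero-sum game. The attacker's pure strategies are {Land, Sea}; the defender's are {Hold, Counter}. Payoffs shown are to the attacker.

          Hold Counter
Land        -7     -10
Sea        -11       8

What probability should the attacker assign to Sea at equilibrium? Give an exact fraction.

3/22

Row minima: Land → -10, Sea → -11; maximin = -10.
Column maxima: Hold → -7, Counter → 8; minimax = -7.
-10 ≠ -7, so there is no saddle point; optimal play is mixed.
Let the attacker play Land with probability p. Expected payoff against Hold: (-7)p + (-11)(1−p) = 4p − 11; against Counter: (-10)p + 8(1−p) = −18p + 8.
Setting these equal: 4p − 11 = −18p + 8 ⇒ 22p = 19 ⇒ p = 19/22, and the value is (4)·(19/22) − 11 = -83/11.
For the defender: with q = P(Hold), equating Land's and Sea's payoffs gives 3q − 10 = −19q + 8 ⇒ q = 9/11.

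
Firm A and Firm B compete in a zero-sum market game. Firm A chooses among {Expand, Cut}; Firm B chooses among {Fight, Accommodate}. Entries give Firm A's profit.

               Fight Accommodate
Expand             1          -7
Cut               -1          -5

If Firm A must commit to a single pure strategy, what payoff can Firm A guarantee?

-5

Row minima: Expand → -7, Cut → -5.
The best of these is -5.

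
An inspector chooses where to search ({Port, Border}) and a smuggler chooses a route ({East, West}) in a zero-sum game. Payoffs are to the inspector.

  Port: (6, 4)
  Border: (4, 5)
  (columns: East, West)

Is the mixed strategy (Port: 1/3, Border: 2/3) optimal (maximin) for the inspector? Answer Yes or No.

Against East this mix gives (1/3)·6 + (2/3)·4 = 14/3.
Against West this mix gives (1/3)·4 + (2/3)·5 = 14/3.
All of the smuggler's active replies (East, West) yield 14/3, and no column does worse for the inspector. The mix makes the smuggler indifferent and guarantees 14/3, so it is optimal.

Yes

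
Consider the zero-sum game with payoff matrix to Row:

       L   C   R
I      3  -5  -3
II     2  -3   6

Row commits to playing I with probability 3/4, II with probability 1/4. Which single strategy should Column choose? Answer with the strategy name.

C

If Column plays L, Row's expected payoff is (3/4)·3 + (1/4)·2 = 11/4.
If Column plays C, Row's expected payoff is (3/4)·(-5) + (1/4)·(-3) = -9/2.
If Column plays R, Row's expected payoff is (3/4)·(-3) + (1/4)·6 = -3/4.
Column minimizes Row's payoff; the smallest is -9/2, so the best response is C.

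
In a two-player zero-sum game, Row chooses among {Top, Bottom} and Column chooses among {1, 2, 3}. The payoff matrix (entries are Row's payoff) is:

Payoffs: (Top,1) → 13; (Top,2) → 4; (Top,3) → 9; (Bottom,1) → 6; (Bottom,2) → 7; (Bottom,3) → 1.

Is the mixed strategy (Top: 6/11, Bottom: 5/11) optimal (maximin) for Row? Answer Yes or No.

Against 1 this mix gives (6/11)·13 + (5/11)·6 = 108/11.
Against 2 this mix gives (6/11)·4 + (5/11)·7 = 59/11.
Against 3 this mix gives (6/11)·9 + (5/11)·1 = 59/11.
All of Column's active replies (2, 3) yield 59/11, and no column does worse for Row. The mix makes Column indifferent and guarantees 59/11, so it is optimal.

Yes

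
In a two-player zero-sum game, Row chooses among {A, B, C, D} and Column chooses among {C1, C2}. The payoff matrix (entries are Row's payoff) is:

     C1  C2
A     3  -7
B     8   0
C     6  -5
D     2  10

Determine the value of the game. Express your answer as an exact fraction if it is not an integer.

5

Row minima: A → -7, B → 0, C → -5, D → 2; maximin = 2.
Column maxima: C1 → 8, C2 → 10; minimax = 8.
2 ≠ 8, so there is no saddle point; optimal play is mixed.
A is strictly dominated by B, so Row never plays it.
C is strictly dominated by B, so Row never plays it.
On the remaining 2×2 (B, D vs C1, C2):
Let Row play B with probability p. Expected payoff against C1: 8p + 2(1−p) = 6p + 2; against C2: 0p + 10(1−p) = −10p + 10.
Setting these equal: 6p + 2 = −10p + 10 ⇒ 16p = 8 ⇒ p = 1/2, and the value is (6)·(1/2) + 2 = 5.
For Column: with q = P(C1), equating B's and D's payoffs gives 8q = −8q + 10 ⇒ q = 5/8.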